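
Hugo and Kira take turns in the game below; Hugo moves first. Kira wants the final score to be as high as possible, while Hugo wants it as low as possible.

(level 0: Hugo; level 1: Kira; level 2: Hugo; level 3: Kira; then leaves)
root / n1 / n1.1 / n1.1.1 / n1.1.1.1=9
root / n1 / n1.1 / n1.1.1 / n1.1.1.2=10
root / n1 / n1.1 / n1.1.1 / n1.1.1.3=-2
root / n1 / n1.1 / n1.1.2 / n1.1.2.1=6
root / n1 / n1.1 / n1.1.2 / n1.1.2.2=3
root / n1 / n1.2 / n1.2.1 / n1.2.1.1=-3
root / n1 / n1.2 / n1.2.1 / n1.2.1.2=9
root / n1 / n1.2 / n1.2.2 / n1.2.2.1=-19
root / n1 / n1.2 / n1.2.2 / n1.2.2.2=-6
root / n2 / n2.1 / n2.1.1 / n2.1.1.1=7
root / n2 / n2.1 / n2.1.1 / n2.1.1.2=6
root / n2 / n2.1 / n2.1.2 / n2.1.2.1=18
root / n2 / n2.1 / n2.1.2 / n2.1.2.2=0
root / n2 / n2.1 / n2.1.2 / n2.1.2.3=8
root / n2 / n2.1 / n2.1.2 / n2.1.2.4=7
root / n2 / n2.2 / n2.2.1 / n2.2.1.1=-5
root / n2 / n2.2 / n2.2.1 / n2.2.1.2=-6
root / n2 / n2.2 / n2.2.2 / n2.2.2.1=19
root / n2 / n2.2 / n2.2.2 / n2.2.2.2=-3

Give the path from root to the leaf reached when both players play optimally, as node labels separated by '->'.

root -> n1 -> n1.1 -> n1.1.2 -> n1.1.2.1

n1.1.1 (Kira): max(9, 10, -2) = 10
n1.1.2 (Kira): max(6, 3) = 6
n1.1 (Hugo): min(10, 6) = 6
n1.2.1 (Kira): max(-3, 9) = 9
n1.2.2 (Kira): max(-19, -6) = -6
n1.2 (Hugo): min(9, -6) = -6
n1 (Kira): max(6, -6) = 6
n2.1.1 (Kira): max(7, 6) = 7
n2.1.2 (Kira): max(18, 0, 8, 7) = 18
n2.1 (Hugo): min(7, 18) = 7
n2.2.1 (Kira): max(-5, -6) = -5
n2.2.2 (Kira): max(19, -3) = 19
n2.2 (Hugo): min(-5, 19) = -5
n2 (Kira): max(7, -5) = 7
root (Hugo): min(6, 7) = 6
At root, Hugo picks n1 (lowest: 6).
At n1, Kira picks n1.1 (highest: 6).
At n1.1, Hugo picks n1.1.2 (lowest: 6).
At n1.1.2, Kira picks n1.1.2.1 (highest: 6).
Terminal value 6.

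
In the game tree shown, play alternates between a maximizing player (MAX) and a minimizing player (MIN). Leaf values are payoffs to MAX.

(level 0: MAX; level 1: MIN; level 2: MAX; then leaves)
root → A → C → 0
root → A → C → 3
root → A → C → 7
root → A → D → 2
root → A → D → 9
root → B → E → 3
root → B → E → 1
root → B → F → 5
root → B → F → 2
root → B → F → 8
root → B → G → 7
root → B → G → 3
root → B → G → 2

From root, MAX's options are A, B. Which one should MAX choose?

C (MAX): max(0, 3, 7) = 7
D (MAX): max(2, 9) = 9
A (MIN): min(7, 9) = 7
E (MAX): max(3, 1) = 3
F (MAX): max(5, 2, 8) = 8
G (MAX): max(7, 3, 2) = 7
B (MIN): min(3, 8, 7) = 3
root (MAX): max(7, 3) = 7
MAX at root wants the highest of {A=7, B=3}, so chooses A.

A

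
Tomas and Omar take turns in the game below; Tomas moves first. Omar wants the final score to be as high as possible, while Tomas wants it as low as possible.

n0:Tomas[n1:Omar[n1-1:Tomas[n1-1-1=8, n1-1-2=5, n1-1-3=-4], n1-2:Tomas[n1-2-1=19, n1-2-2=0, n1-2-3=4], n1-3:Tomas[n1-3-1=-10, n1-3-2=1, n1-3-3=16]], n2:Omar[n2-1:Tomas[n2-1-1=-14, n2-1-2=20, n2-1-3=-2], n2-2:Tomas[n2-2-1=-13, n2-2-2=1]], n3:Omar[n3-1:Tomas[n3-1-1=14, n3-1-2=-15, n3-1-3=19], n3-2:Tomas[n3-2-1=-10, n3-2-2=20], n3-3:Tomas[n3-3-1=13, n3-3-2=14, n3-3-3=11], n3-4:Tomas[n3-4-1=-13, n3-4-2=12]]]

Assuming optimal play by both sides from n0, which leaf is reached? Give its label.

n2-2-1

n1-1 (Tomas): min(8, 5, -4) = -4
n1-2 (Tomas): min(19, 0, 4) = 0
n1-3 (Tomas): min(-10, 1, 16) = -10
n1 (Omar): max(-4, 0, -10) = 0
n2-1 (Tomas): min(-14, 20, -2) = -14
n2-2 (Tomas): min(-13, 1) = -13
n2 (Omar): max(-14, -13) = -13
n3-1 (Tomas): min(14, -15, 19) = -15
n3-2 (Tomas): min(-10, 20) = -10
n3-3 (Tomas): min(13, 14, 11) = 11
n3-4 (Tomas): min(-13, 12) = -13
n3 (Omar): max(-15, -10, 11, -13) = 11
n0 (Tomas): min(0, -13, 11) = -13
At n0, Tomas picks n2 (lowest: -13).
At n2, Omar picks n2-2 (highest: -13).
At n2-2, Tomas picks n2-2-1 (lowest: -13).
Terminal value -13.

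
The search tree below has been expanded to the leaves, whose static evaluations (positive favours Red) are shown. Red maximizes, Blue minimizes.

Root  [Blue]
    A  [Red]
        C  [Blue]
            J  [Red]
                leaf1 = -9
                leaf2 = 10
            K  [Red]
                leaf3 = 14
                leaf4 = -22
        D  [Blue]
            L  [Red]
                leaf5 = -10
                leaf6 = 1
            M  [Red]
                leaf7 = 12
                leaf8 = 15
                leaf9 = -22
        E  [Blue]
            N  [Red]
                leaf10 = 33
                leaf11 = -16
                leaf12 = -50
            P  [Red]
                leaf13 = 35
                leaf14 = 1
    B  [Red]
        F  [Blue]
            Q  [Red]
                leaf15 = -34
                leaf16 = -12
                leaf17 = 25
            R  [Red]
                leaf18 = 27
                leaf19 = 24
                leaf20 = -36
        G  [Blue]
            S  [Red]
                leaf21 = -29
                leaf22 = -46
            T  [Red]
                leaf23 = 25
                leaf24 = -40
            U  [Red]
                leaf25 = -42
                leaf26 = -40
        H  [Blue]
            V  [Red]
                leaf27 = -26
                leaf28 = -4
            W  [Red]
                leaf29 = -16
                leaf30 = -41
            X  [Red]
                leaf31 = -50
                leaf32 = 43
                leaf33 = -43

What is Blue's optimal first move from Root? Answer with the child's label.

J (Red): max(-9, 10) = 10
K (Red): max(14, -22) = 14
C (Blue): min(10, 14) = 10
L (Red): max(-10, 1) = 1
M (Red): max(12, 15, -22) = 15
D (Blue): min(1, 15) = 1
N (Red): max(33, -16, -50) = 33
P (Red): max(35, 1) = 35
E (Blue): min(33, 35) = 33
A (Red): max(10, 1, 33) = 33
Q (Red): max(-34, -12, 25) = 25
R (Red): max(27, 24, -36) = 27
F (Blue): min(25, 27) = 25
S (Red): max(-29, -46) = -29
T (Red): max(25, -40) = 25
U (Red): max(-42, -40) = -40
G (Blue): min(-29, 25, -40) = -40
V (Red): max(-26, -4) = -4
W (Red): max(-16, -41) = -16
X (Red): max(-50, 43, -43) = 43
H (Blue): min(-4, -16, 43) = -16
B (Red): max(25, -40, -16) = 25
Root (Blue): min(33, 25) = 25
Blue at Root wants the lowest of {A=33, B=25}, so chooses B.

B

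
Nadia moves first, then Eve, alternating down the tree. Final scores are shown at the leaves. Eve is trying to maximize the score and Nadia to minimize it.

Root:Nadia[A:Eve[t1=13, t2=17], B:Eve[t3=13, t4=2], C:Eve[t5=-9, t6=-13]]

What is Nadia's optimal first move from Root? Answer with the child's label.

A (Eve): max(13, 17) = 17
B (Eve): max(13, 2) = 13
C (Eve): max(-9, -13) = -9
Root (Nadia): min(17, 13, -9) = -9
Nadia at Root wants the lowest of {A=17, B=13, C=-9}, so chooses C.

C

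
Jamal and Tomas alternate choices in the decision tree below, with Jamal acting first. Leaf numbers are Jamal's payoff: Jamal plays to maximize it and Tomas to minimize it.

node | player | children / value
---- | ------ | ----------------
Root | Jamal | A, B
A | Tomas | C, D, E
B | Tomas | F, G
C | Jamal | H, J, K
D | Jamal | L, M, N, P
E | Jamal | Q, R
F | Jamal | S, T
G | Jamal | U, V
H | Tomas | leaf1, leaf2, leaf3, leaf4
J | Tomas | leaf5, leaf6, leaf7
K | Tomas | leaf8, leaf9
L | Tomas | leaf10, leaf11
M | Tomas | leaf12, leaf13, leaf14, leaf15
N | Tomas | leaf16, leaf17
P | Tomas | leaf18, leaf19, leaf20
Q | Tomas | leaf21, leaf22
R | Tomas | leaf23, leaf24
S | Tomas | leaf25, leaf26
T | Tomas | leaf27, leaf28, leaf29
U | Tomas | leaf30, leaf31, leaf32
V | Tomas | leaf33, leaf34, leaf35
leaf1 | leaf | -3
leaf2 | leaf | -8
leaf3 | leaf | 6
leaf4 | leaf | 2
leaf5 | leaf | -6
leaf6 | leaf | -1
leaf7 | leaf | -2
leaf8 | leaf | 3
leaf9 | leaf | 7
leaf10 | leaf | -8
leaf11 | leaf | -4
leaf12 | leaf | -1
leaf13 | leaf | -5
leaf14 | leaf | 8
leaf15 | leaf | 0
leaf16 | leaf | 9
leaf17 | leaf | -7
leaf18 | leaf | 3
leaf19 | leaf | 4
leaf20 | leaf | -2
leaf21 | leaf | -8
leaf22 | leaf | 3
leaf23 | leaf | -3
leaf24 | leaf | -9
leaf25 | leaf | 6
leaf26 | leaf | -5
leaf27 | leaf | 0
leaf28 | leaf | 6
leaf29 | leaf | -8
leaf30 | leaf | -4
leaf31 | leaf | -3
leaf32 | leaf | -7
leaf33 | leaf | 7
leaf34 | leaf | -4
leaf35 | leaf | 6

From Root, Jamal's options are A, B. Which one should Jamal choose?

B

H (Tomas): min(-3, -8, 6, 2) = -8
J (Tomas): min(-6, -1, -2) = -6
K (Tomas): min(3, 7) = 3
C (Jamal): max(-8, -6, 3) = 3
L (Tomas): min(-8, -4) = -8
M (Tomas): min(-1, -5, 8, 0) = -5
N (Tomas): min(9, -7) = -7
P (Tomas): min(3, 4, -2) = -2
D (Jamal): max(-8, -5, -7, -2) = -2
Q (Tomas): min(-8, 3) = -8
R (Tomas): min(-3, -9) = -9
E (Jamal): max(-8, -9) = -8
A (Tomas): min(3, -2, -8) = -8
S (Tomas): min(6, -5) = -5
T (Tomas): min(0, 6, -8) = -8
F (Jamal): max(-5, -8) = -5
U (Tomas): min(-4, -3, -7) = -7
V (Tomas): min(7, -4, 6) = -4
G (Jamal): max(-7, -4) = -4
B (Tomas): min(-5, -4) = -5
Root (Jamal): max(-8, -5) = -5
Jamal at Root wants the highest of {A=-8, B=-5}, so chooses B.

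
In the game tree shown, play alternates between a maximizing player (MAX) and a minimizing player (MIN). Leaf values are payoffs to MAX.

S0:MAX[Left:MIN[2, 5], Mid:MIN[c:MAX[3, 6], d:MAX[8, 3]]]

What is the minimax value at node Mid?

c (MAX): max(3, 6) = 6
d (MAX): max(8, 3) = 8
Mid (MIN): min(6, 8) = 6

6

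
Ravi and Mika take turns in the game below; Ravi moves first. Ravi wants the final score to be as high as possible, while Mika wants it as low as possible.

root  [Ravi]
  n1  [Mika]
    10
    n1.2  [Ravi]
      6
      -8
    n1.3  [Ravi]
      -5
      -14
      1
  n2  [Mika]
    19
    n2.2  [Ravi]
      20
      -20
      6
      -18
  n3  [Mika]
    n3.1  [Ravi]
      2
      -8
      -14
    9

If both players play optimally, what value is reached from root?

19

n1.2 (Ravi): max(6, -8) = 6
n1.3 (Ravi): max(-5, -14, 1) = 1
n1 (Mika): min(10, 6, 1) = 1
n2.2 (Ravi): max(20, -20, 6, -18) = 20
n2 (Mika): min(19, 20) = 19
n3.1 (Ravi): max(2, -8, -14) = 2
n3 (Mika): min(2, 9) = 2
root (Ravi): max(1, 19, 2) = 19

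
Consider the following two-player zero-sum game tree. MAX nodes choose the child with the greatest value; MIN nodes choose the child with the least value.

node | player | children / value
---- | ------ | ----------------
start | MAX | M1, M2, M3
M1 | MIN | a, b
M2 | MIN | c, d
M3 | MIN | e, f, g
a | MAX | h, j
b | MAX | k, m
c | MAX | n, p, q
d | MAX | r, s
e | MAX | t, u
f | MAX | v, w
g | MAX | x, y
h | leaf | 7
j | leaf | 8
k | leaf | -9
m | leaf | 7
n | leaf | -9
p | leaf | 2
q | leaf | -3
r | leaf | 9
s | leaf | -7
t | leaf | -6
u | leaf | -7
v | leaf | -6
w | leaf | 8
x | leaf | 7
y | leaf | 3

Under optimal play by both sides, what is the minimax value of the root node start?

7

a (MAX): max(7, 8) = 8
b (MAX): max(-9, 7) = 7
M1 (MIN): min(8, 7) = 7
c (MAX): max(-9, 2, -3) = 2
d (MAX): max(9, -7) = 9
M2 (MIN): min(2, 9) = 2
e (MAX): max(-6, -7) = -6
f (MAX): max(-6, 8) = 8
g (MAX): max(7, 3) = 7
M3 (MIN): min(-6, 8, 7) = -6
start (MAX): max(7, 2, -6) = 7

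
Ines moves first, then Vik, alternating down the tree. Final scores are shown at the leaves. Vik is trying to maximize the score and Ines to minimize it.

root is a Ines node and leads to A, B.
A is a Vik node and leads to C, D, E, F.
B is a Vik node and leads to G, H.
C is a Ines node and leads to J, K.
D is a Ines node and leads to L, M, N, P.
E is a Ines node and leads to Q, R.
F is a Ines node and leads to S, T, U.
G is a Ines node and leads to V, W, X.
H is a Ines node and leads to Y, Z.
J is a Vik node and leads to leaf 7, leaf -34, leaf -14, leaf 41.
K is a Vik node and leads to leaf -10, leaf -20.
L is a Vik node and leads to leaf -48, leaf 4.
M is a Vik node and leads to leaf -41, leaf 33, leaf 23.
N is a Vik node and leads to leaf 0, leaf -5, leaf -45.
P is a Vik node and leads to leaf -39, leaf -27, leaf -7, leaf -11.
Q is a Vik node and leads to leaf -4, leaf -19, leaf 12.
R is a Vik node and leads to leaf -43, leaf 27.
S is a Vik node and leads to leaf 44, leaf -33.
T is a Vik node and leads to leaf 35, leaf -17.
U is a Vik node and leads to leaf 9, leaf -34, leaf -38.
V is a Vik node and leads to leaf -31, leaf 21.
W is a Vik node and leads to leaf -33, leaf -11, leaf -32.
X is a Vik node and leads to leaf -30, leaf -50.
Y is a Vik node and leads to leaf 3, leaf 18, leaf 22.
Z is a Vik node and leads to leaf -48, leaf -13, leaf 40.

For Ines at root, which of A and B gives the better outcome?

J (Vik): max(7, -34, -14, 41) = 41
K (Vik): max(-10, -20) = -10
C (Ines): min(41, -10) = -10
L (Vik): max(-48, 4) = 4
M (Vik): max(-41, 33, 23) = 33
N (Vik): max(0, -5, -45) = 0
P (Vik): max(-39, -27, -7, -11) = -7
D (Ines): min(4, 33, 0, -7) = -7
Q (Vik): max(-4, -19, 12) = 12
R (Vik): max(-43, 27) = 27
E (Ines): min(12, 27) = 12
S (Vik): max(44, -33) = 44
T (Vik): max(35, -17) = 35
U (Vik): max(9, -34, -38) = 9
F (Ines): min(44, 35, 9) = 9
A (Vik): max(-10, -7, 12, 9) = 12
V (Vik): max(-31, 21) = 21
W (Vik): max(-33, -11, -32) = -11
X (Vik): max(-30, -50) = -30
G (Ines): min(21, -11, -30) = -30
Y (Vik): max(3, 18, 22) = 22
Z (Vik): max(-48, -13, 40) = 40
H (Ines): min(22, 40) = 22
B (Vik): max(-30, 22) = 22
Ines prefers the lower value; A=12, B=22. A is better since 12 < 22.

A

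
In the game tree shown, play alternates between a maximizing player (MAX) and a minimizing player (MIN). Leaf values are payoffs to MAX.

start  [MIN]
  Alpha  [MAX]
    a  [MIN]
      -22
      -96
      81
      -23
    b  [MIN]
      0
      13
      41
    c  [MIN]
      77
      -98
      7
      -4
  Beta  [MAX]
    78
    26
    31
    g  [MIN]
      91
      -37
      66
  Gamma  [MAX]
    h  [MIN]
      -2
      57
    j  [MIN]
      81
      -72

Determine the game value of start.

a (MIN): min(-22, -96, 81, -23) = -96
b (MIN): min(0, 13, 41) = 0
c (MIN): min(77, -98, 7, -4) = -98
Alpha (MAX): max(-96, 0, -98) = 0
g (MIN): min(91, -37, 66) = -37
Beta (MAX): max(78, 26, 31, -37) = 78
h (MIN): min(-2, 57) = -2
j (MIN): min(81, -72) = -72
Gamma (MAX): max(-2, -72) = -2
start (MIN): min(0, 78, -2) = -2

-2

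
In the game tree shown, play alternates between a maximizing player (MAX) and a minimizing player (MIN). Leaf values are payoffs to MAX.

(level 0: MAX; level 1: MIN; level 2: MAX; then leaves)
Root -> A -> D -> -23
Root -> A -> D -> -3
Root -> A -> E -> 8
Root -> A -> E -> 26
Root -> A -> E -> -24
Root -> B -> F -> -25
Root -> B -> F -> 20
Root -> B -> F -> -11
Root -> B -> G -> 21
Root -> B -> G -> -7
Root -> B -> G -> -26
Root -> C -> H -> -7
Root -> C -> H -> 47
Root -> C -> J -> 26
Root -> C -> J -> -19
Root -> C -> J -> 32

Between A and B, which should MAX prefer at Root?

D (MAX): max(-23, -3) = -3
E (MAX): max(8, 26, -24) = 26
A (MIN): min(-3, 26) = -3
F (MAX): max(-25, 20, -11) = 20
G (MAX): max(21, -7, -26) = 21
B (MIN): min(20, 21) = 20
MAX prefers the higher value; A=-3, B=20. B is better since 20 > -3.

B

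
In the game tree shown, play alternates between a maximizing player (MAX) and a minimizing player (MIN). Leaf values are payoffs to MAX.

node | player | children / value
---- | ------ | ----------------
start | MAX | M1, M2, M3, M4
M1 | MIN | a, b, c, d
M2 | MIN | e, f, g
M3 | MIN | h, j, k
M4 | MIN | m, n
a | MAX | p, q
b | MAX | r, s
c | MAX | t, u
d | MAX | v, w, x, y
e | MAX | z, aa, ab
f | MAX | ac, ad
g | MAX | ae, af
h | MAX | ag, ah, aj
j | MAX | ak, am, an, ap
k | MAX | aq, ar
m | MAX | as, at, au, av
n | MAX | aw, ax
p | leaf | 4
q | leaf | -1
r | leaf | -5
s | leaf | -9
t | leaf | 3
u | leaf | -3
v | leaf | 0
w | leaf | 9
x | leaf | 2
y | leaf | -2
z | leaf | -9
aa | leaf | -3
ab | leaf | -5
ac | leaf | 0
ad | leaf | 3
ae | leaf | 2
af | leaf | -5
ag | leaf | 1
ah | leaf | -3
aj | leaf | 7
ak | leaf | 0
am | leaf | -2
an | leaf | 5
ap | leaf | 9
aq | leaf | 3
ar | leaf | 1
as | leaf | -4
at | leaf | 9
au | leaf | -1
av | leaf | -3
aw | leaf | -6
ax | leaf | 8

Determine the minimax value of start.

a (MAX): max(4, -1) = 4
b (MAX): max(-5, -9) = -5
c (MAX): max(3, -3) = 3
d (MAX): max(0, 9, 2, -2) = 9
M1 (MIN): min(4, -5, 3, 9) = -5
e (MAX): max(-9, -3, -5) = -3
f (MAX): max(0, 3) = 3
g (MAX): max(2, -5) = 2
M2 (MIN): min(-3, 3, 2) = -3
h (MAX): max(1, -3, 7) = 7
j (MAX): max(0, -2, 5, 9) = 9
k (MAX): max(3, 1) = 3
M3 (MIN): min(7, 9, 3) = 3
m (MAX): max(-4, 9, -1, -3) = 9
n (MAX): max(-6, 8) = 8
M4 (MIN): min(9, 8) = 8
start (MAX): max(-5, -3, 3, 8) = 8

8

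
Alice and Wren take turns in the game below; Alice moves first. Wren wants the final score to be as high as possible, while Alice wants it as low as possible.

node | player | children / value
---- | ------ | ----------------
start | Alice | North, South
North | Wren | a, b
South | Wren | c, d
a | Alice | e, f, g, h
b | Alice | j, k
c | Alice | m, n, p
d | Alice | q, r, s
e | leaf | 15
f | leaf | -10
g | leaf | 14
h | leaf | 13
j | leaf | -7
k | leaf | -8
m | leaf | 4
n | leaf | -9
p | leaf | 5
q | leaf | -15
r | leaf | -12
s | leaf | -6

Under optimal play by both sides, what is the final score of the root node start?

-9

a (Alice): min(15, -10, 14, 13) = -10
b (Alice): min(-7, -8) = -8
North (Wren): max(-10, -8) = -8
c (Alice): min(4, -9, 5) = -9
d (Alice): min(-15, -12, -6) = -15
South (Wren): max(-9, -15) = -9
start (Alice): min(-8, -9) = -9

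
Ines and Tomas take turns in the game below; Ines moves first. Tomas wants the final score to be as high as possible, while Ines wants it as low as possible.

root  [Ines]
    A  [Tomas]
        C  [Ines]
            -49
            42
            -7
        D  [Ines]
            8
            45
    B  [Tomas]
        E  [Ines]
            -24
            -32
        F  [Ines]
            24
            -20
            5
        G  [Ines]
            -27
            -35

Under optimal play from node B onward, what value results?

E (Ines): min(-24, -32) = -32
F (Ines): min(24, -20, 5) = -20
G (Ines): min(-27, -35) = -35
B (Tomas): max(-32, -20, -35) = -20

-20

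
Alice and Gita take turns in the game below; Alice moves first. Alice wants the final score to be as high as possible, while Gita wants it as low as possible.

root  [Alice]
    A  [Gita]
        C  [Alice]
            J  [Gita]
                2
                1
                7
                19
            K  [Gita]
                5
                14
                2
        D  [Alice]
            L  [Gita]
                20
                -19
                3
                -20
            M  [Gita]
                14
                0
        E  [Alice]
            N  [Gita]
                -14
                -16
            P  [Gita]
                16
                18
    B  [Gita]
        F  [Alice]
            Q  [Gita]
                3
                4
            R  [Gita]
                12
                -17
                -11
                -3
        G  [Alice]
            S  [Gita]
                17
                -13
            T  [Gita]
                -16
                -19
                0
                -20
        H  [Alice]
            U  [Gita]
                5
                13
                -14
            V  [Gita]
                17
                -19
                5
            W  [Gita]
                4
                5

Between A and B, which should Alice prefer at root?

J (Gita): min(2, 1, 7, 19) = 1
K (Gita): min(5, 14, 2) = 2
C (Alice): max(1, 2) = 2
L (Gita): min(20, -19, 3, -20) = -20
M (Gita): min(14, 0) = 0
D (Alice): max(-20, 0) = 0
N (Gita): min(-14, -16) = -16
P (Gita): min(16, 18) = 16
E (Alice): max(-16, 16) = 16
A (Gita): min(2, 0, 16) = 0
Q (Gita): min(3, 4) = 3
R (Gita): min(12, -17, -11, -3) = -17
F (Alice): max(3, -17) = 3
S (Gita): min(17, -13) = -13
T (Gita): min(-16, -19, 0, -20) = -20
G (Alice): max(-13, -20) = -13
U (Gita): min(5, 13, -14) = -14
V (Gita): min(17, -19, 5) = -19
W (Gita): min(4, 5) = 4
H (Alice): max(-14, -19, 4) = 4
B (Gita): min(3, -13, 4) = -13
Alice prefers the higher value; A=0, B=-13. A is better since 0 > -13.

A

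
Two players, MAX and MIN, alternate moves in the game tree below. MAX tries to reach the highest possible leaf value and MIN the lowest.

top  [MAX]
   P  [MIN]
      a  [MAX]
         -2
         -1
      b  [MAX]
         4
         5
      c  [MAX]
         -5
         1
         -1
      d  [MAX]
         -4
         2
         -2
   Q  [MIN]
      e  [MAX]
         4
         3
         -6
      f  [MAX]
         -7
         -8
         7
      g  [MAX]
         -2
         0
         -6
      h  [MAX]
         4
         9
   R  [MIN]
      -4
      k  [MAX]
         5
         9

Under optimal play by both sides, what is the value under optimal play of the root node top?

a (MAX): max(-2, -1) = -1
b (MAX): max(4, 5) = 5
c (MAX): max(-5, 1, -1) = 1
d (MAX): max(-4, 2, -2) = 2
P (MIN): min(-1, 5, 1, 2) = -1
e (MAX): max(4, 3, -6) = 4
f (MAX): max(-7, -8, 7) = 7
g (MAX): max(-2, 0, -6) = 0
h (MAX): max(4, 9) = 9
Q (MIN): min(4, 7, 0, 9) = 0
k (MAX): max(5, 9) = 9
R (MIN): min(-4, 9) = -4
top (MAX): max(-1, 0, -4) = 0

0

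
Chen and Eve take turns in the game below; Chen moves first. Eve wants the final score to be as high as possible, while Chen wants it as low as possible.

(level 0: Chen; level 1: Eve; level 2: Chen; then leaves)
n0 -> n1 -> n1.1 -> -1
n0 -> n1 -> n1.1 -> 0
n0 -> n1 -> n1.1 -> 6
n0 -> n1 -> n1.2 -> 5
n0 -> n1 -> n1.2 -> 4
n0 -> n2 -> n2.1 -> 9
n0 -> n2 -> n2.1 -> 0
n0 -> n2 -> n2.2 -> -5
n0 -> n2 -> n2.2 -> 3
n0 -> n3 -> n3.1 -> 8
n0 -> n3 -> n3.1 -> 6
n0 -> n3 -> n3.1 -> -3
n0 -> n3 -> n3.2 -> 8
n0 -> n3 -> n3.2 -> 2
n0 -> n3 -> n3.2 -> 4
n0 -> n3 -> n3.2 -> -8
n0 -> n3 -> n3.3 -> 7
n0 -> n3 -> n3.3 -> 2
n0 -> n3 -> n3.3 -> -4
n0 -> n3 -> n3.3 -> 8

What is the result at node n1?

4

n1.1 (Chen): min(-1, 0, 6) = -1
n1.2 (Chen): min(5, 4) = 4
n1 (Eve): max(-1, 4) = 4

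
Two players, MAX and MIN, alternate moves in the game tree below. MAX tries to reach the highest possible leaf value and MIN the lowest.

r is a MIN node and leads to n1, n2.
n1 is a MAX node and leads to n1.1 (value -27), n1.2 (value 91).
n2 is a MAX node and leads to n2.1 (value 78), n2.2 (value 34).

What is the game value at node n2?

n2 (MAX): max(78, 34) = 78

78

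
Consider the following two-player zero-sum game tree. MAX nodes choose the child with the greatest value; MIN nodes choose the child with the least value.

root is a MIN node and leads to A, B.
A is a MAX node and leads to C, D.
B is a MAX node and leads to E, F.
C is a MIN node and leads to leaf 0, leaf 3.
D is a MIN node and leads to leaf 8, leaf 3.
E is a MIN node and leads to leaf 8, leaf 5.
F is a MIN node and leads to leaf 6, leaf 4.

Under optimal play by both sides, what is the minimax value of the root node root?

C (MIN): min(0, 3) = 0
D (MIN): min(8, 3) = 3
A (MAX): max(0, 3) = 3
E (MIN): min(8, 5) = 5
F (MIN): min(6, 4) = 4
B (MAX): max(5, 4) = 5
root (MIN): min(3, 5) = 3

3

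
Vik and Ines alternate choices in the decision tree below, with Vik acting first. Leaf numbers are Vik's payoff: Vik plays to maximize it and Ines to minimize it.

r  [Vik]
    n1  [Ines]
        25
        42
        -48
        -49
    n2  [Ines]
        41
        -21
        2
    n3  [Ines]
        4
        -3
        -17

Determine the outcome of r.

n1 (Ines): min(25, 42, -48, -49) = -49
n2 (Ines): min(41, -21, 2) = -21
n3 (Ines): min(4, -3, -17) = -17
r (Vik): max(-49, -21, -17) = -17

-17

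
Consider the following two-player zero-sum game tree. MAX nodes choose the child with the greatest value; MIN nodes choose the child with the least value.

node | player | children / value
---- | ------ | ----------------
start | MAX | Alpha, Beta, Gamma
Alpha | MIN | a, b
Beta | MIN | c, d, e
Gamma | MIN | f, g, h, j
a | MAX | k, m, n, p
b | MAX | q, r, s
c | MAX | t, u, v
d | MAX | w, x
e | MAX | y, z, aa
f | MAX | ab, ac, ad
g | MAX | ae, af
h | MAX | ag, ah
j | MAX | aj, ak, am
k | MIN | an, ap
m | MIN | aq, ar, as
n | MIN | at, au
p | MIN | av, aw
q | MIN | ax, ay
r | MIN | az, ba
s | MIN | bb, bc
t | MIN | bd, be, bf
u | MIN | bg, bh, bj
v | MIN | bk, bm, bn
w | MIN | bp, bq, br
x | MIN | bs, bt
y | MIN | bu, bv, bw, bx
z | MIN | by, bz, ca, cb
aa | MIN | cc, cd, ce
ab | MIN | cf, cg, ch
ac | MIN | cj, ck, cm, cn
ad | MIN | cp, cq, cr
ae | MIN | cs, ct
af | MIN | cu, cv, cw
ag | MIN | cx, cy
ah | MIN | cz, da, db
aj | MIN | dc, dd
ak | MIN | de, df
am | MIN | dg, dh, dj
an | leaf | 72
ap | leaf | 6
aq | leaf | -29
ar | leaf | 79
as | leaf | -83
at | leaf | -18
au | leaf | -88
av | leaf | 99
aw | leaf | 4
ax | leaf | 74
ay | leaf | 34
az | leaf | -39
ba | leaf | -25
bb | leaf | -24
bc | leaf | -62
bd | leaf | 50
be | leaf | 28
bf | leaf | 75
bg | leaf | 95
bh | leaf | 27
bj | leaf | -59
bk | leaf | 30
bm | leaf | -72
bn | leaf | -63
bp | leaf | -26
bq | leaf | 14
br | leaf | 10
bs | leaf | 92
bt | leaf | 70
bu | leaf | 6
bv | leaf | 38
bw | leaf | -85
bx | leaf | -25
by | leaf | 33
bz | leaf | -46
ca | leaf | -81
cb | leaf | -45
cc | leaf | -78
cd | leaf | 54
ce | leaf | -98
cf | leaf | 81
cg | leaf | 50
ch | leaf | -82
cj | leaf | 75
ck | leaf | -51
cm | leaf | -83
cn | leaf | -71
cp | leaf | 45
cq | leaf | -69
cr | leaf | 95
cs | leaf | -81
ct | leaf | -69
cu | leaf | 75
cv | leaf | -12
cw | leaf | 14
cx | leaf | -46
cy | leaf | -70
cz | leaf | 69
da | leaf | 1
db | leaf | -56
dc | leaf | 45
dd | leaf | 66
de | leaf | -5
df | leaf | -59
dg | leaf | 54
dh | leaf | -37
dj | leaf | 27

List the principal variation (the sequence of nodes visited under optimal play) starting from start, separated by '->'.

k (MIN): min(72, 6) = 6
m (MIN): min(-29, 79, -83) = -83
n (MIN): min(-18, -88) = -88
p (MIN): min(99, 4) = 4
a (MAX): max(6, -83, -88, 4) = 6
q (MIN): min(74, 34) = 34
r (MIN): min(-39, -25) = -39
s (MIN): min(-24, -62) = -62
b (MAX): max(34, -39, -62) = 34
Alpha (MIN): min(6, 34) = 6
t (MIN): min(50, 28, 75) = 28
u (MIN): min(95, 27, -59) = -59
v (MIN): min(30, -72, -63) = -72
c (MAX): max(28, -59, -72) = 28
w (MIN): min(-26, 14, 10) = -26
x (MIN): min(92, 70) = 70
d (MAX): max(-26, 70) = 70
y (MIN): min(6, 38, -85, -25) = -85
z (MIN): min(33, -46, -81, -45) = -81
aa (MIN): min(-78, 54, -98) = -98
e (MAX): max(-85, -81, -98) = -81
Beta (MIN): min(28, 70, -81) = -81
ab (MIN): min(81, 50, -82) = -82
ac (MIN): min(75, -51, -83, -71) = -83
ad (MIN): min(45, -69, 95) = -69
f (MAX): max(-82, -83, -69) = -69
ae (MIN): min(-81, -69) = -81
af (MIN): min(75, -12, 14) = -12
g (MAX): max(-81, -12) = -12
ag (MIN): min(-46, -70) = -70
ah (MIN): min(69, 1, -56) = -56
h (MAX): max(-70, -56) = -56
aj (MIN): min(45, 66) = 45
ak (MIN): min(-5, -59) = -59
am (MIN): min(54, -37, 27) = -37
j (MAX): max(45, -59, -37) = 45
Gamma (MIN): min(-69, -12, -56, 45) = -69
start (MAX): max(6, -81, -69) = 6
At start, MAX picks Alpha (highest: 6).
At Alpha, MIN picks a (lowest: 6).
At a, MAX picks k (highest: 6).
At k, MIN picks ap (lowest: 6).
Terminal value 6.

start -> Alpha -> a -> k -> ap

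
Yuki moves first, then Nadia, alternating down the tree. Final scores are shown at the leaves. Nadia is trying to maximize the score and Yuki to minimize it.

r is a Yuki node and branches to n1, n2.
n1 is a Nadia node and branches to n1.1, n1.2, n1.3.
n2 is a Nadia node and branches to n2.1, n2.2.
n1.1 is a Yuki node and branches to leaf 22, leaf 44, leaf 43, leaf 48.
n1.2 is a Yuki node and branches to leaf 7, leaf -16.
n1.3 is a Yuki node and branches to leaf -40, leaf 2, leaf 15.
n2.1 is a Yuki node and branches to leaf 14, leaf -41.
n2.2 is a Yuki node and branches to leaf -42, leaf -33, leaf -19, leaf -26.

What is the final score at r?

n1.1 (Yuki): min(22, 44, 43, 48) = 22
n1.2 (Yuki): min(7, -16) = -16
n1.3 (Yuki): min(-40, 2, 15) = -40
n1 (Nadia): max(22, -16, -40) = 22
n2.1 (Yuki): min(14, -41) = -41
n2.2 (Yuki): min(-42, -33, -19, -26) = -42
n2 (Nadia): max(-41, -42) = -41
r (Yuki): min(22, -41) = -41

-41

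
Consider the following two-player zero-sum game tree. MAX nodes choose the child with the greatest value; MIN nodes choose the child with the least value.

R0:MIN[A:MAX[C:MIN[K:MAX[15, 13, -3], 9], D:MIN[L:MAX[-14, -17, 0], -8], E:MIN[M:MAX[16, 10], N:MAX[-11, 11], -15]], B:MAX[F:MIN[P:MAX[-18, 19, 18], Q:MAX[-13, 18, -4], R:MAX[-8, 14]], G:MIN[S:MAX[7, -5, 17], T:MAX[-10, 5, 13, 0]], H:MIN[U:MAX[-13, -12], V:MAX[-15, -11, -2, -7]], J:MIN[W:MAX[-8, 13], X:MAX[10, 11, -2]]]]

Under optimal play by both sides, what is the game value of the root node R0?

K (MAX): max(15, 13, -3) = 15
C (MIN): min(15, 9) = 9
L (MAX): max(-14, -17, 0) = 0
D (MIN): min(0, -8) = -8
M (MAX): max(16, 10) = 16
N (MAX): max(-11, 11) = 11
E (MIN): min(16, 11, -15) = -15
A (MAX): max(9, -8, -15) = 9
P (MAX): max(-18, 19, 18) = 19
Q (MAX): max(-13, 18, -4) = 18
R (MAX): max(-8, 14) = 14
F (MIN): min(19, 18, 14) = 14
S (MAX): max(7, -5, 17) = 17
T (MAX): max(-10, 5, 13, 0) = 13
G (MIN): min(17, 13) = 13
U (MAX): max(-13, -12) = -12
V (MAX): max(-15, -11, -2, -7) = -2
H (MIN): min(-12, -2) = -12
W (MAX): max(-8, 13) = 13
X (MAX): max(10, 11, -2) = 11
J (MIN): min(13, 11) = 11
B (MAX): max(14, 13, -12, 11) = 14
R0 (MIN): min(9, 14) = 9

9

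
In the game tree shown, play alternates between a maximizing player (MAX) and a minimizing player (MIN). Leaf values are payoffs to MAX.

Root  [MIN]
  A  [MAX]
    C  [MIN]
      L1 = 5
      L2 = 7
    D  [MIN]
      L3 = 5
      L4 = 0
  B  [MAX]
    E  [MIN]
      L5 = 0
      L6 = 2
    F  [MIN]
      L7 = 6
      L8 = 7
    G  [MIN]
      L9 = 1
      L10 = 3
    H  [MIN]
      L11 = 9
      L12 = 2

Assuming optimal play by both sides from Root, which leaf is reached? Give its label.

L1

C (MIN): min(5, 7) = 5
D (MIN): min(5, 0) = 0
A (MAX): max(5, 0) = 5
E (MIN): min(0, 2) = 0
F (MIN): min(6, 7) = 6
G (MIN): min(1, 3) = 1
H (MIN): min(9, 2) = 2
B (MAX): max(0, 6, 1, 2) = 6
Root (MIN): min(5, 6) = 5
At Root, MIN picks A (lowest: 5).
At A, MAX picks C (highest: 5).
At C, MIN picks L1 (lowest: 5).
Terminal value 5.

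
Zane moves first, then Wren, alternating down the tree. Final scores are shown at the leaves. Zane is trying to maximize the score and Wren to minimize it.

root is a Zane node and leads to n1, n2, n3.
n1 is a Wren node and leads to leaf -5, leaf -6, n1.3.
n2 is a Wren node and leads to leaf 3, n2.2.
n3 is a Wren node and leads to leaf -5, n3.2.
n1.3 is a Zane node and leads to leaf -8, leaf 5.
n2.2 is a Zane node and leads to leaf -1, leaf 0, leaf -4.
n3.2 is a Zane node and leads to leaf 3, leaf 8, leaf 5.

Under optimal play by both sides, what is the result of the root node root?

0

n1.3 (Zane): max(-8, 5) = 5
n1 (Wren): min(-5, -6, 5) = -6
n2.2 (Zane): max(-1, 0, -4) = 0
n2 (Wren): min(3, 0) = 0
n3.2 (Zane): max(3, 8, 5) = 8
n3 (Wren): min(-5, 8) = -5
root (Zane): max(-6, 0, -5) = 0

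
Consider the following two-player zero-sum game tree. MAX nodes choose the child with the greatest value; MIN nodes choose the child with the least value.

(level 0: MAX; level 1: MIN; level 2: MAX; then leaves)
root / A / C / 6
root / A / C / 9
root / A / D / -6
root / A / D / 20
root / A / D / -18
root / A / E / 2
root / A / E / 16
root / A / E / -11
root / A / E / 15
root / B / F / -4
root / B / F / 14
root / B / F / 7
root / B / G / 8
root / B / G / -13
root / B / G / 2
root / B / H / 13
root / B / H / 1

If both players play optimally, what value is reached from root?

9

C (MAX): max(6, 9) = 9
D (MAX): max(-6, 20, -18) = 20
E (MAX): max(2, 16, -11, 15) = 16
A (MIN): min(9, 20, 16) = 9
F (MAX): max(-4, 14, 7) = 14
G (MAX): max(8, -13, 2) = 8
H (MAX): max(13, 1) = 13
B (MIN): min(14, 8, 13) = 8
root (MAX): max(9, 8) = 9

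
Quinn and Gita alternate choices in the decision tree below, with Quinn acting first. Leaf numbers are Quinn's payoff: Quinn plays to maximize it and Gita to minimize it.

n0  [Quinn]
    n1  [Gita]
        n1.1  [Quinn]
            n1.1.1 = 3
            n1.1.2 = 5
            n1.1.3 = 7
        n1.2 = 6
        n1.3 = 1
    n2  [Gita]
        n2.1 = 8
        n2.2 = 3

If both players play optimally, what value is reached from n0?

3

n1.1 (Quinn): max(3, 5, 7) = 7
n1 (Gita): min(7, 6, 1) = 1
n2 (Gita): min(8, 3) = 3
n0 (Quinn): max(1, 3) = 3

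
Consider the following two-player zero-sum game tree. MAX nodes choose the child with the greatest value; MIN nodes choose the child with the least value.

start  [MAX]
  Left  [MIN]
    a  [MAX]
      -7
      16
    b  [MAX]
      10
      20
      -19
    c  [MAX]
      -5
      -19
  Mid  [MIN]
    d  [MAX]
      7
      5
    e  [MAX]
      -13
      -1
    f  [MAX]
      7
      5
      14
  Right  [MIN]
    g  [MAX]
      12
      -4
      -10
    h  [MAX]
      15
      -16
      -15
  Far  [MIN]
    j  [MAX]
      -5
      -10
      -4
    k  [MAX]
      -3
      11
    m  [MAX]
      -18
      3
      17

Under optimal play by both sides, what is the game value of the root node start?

a (MAX): max(-7, 16) = 16
b (MAX): max(10, 20, -19) = 20
c (MAX): max(-5, -19) = -5
Left (MIN): min(16, 20, -5) = -5
d (MAX): max(7, 5) = 7
e (MAX): max(-13, -1) = -1
f (MAX): max(7, 5, 14) = 14
Mid (MIN): min(7, -1, 14) = -1
g (MAX): max(12, -4, -10) = 12
h (MAX): max(15, -16, -15) = 15
Right (MIN): min(12, 15) = 12
j (MAX): max(-5, -10, -4) = -4
k (MAX): max(-3, 11) = 11
m (MAX): max(-18, 3, 17) = 17
Far (MIN): min(-4, 11, 17) = -4
start (MAX): max(-5, -1, 12, -4) = 12

12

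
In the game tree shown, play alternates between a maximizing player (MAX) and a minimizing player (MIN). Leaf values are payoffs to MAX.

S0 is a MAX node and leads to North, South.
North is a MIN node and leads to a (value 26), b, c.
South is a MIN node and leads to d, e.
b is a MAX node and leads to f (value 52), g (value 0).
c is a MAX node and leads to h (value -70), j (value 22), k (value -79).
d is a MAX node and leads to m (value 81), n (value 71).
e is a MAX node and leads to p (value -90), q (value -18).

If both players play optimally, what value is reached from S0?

22

b (MAX): max(52, 0) = 52
c (MAX): max(-70, 22, -79) = 22
North (MIN): min(26, 52, 22) = 22
d (MAX): max(81, 71) = 81
e (MAX): max(-90, -18) = -18
South (MIN): min(81, -18) = -18
S0 (MAX): max(22, -18) = 22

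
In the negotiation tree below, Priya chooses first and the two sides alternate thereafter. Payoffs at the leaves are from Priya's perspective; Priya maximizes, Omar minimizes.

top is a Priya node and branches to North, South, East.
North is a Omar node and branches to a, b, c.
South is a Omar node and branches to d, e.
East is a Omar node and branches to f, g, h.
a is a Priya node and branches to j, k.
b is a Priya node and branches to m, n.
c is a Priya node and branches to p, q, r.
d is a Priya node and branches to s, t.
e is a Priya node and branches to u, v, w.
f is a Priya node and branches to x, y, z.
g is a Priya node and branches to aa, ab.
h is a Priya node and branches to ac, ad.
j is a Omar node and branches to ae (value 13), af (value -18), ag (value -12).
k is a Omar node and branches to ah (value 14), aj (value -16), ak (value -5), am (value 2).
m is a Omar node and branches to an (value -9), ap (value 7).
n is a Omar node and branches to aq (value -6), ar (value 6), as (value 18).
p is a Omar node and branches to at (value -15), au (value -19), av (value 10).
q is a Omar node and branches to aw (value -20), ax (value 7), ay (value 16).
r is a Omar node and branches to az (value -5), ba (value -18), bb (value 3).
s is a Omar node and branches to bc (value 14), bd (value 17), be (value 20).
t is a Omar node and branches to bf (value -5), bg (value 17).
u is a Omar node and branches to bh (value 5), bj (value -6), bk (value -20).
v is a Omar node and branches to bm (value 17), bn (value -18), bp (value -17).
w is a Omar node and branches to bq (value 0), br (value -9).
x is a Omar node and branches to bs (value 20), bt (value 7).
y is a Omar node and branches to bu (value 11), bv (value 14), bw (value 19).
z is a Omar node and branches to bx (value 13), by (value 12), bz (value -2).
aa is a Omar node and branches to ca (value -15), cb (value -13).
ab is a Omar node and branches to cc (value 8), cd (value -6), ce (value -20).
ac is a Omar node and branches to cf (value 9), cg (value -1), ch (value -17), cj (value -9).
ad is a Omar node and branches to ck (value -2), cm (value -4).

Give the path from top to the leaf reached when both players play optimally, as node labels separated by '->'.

top -> South -> e -> w -> br

j (Omar): min(13, -18, -12) = -18
k (Omar): min(14, -16, -5, 2) = -16
a (Priya): max(-18, -16) = -16
m (Omar): min(-9, 7) = -9
n (Omar): min(-6, 6, 18) = -6
b (Priya): max(-9, -6) = -6
p (Omar): min(-15, -19, 10) = -19
q (Omar): min(-20, 7, 16) = -20
r (Omar): min(-5, -18, 3) = -18
c (Priya): max(-19, -20, -18) = -18
North (Omar): min(-16, -6, -18) = -18
s (Omar): min(14, 17, 20) = 14
t (Omar): min(-5, 17) = -5
d (Priya): max(14, -5) = 14
u (Omar): min(5, -6, -20) = -20
v (Omar): min(17, -18, -17) = -18
w (Omar): min(0, -9) = -9
e (Priya): max(-20, -18, -9) = -9
South (Omar): min(14, -9) = -9
x (Omar): min(20, 7) = 7
y (Omar): min(11, 14, 19) = 11
z (Omar): min(13, 12, -2) = -2
f (Priya): max(7, 11, -2) = 11
aa (Omar): min(-15, -13) = -15
ab (Omar): min(8, -6, -20) = -20
g (Priya): max(-15, -20) = -15
ac (Omar): min(9, -1, -17, -9) = -17
ad (Omar): min(-2, -4) = -4
h (Priya): max(-17, -4) = -4
East (Omar): min(11, -15, -4) = -15
top (Priya): max(-18, -9, -15) = -9
At top, Priya picks South (highest: -9).
At South, Omar picks e (lowest: -9).
At e, Priya picks w (highest: -9).
At w, Omar picks br (lowest: -9).
Terminal value -9.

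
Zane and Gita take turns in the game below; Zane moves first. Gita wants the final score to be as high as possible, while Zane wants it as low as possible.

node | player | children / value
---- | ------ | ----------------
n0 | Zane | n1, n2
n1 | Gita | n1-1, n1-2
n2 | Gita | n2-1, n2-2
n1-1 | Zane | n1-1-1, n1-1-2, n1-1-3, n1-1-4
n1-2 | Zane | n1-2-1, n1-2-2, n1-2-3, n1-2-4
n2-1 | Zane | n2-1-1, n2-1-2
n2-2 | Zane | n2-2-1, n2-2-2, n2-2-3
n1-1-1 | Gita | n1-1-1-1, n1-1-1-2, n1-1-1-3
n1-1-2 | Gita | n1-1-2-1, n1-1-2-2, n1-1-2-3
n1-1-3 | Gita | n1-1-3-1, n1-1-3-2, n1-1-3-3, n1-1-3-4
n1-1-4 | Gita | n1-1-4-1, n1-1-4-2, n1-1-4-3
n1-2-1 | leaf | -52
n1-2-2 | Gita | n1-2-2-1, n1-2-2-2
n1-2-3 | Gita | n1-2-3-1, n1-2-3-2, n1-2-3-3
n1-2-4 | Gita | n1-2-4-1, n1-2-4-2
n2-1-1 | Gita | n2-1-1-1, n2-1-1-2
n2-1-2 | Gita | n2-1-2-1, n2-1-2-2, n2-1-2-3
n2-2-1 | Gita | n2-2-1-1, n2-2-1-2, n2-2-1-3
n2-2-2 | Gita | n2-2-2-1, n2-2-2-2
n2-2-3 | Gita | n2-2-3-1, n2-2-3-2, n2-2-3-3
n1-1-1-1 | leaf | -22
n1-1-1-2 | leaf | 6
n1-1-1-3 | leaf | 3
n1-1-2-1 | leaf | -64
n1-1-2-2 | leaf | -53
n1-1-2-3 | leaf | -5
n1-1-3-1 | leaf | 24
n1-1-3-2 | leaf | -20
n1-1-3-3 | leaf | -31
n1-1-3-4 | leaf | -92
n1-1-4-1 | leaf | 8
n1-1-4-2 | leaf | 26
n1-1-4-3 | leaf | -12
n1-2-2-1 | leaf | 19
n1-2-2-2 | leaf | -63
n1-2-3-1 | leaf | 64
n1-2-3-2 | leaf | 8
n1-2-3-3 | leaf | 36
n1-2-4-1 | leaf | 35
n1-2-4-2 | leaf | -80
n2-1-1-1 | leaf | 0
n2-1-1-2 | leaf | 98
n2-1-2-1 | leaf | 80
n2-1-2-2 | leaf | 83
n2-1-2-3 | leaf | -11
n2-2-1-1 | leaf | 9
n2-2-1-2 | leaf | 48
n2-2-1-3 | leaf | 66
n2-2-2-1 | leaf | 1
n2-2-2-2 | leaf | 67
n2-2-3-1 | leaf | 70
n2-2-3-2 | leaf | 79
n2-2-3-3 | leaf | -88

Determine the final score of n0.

-5

n1-1-1 (Gita): max(-22, 6, 3) = 6
n1-1-2 (Gita): max(-64, -53, -5) = -5
n1-1-3 (Gita): max(24, -20, -31, -92) = 24
n1-1-4 (Gita): max(8, 26, -12) = 26
n1-1 (Zane): min(6, -5, 24, 26) = -5
n1-2-2 (Gita): max(19, -63) = 19
n1-2-3 (Gita): max(64, 8, 36) = 64
n1-2-4 (Gita): max(35, -80) = 35
n1-2 (Zane): min(-52, 19, 64, 35) = -52
n1 (Gita): max(-5, -52) = -5
n2-1-1 (Gita): max(0, 98) = 98
n2-1-2 (Gita): max(80, 83, -11) = 83
n2-1 (Zane): min(98, 83) = 83
n2-2-1 (Gita): max(9, 48, 66) = 66
n2-2-2 (Gita): max(1, 67) = 67
n2-2-3 (Gita): max(70, 79, -88) = 79
n2-2 (Zane): min(66, 67, 79) = 66
n2 (Gita): max(83, 66) = 83
n0 (Zane): min(-5, 83) = -5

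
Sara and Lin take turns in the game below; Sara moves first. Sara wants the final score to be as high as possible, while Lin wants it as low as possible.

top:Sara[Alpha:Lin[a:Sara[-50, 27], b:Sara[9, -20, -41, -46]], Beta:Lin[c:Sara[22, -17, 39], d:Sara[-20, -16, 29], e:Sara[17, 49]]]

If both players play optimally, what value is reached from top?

a (Sara): max(-50, 27) = 27
b (Sara): max(9, -20, -41, -46) = 9
Alpha (Lin): min(27, 9) = 9
c (Sara): max(22, -17, 39) = 39
d (Sara): max(-20, -16, 29) = 29
e (Sara): max(17, 49) = 49
Beta (Lin): min(39, 29, 49) = 29
top (Sara): max(9, 29) = 29

29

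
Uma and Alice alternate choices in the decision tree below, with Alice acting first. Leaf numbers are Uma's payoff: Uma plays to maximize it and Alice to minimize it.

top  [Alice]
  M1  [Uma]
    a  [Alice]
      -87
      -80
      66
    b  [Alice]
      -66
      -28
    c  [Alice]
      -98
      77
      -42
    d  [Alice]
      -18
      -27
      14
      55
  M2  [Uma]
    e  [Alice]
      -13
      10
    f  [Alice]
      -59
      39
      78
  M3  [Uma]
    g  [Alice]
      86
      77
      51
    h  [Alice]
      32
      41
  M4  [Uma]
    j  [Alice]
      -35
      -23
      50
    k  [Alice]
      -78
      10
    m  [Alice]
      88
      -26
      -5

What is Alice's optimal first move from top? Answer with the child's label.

M1

a (Alice): min(-87, -80, 66) = -87
b (Alice): min(-66, -28) = -66
c (Alice): min(-98, 77, -42) = -98
d (Alice): min(-18, -27, 14, 55) = -27
M1 (Uma): max(-87, -66, -98, -27) = -27
e (Alice): min(-13, 10) = -13
f (Alice): min(-59, 39, 78) = -59
M2 (Uma): max(-13, -59) = -13
g (Alice): min(86, 77, 51) = 51
h (Alice): min(32, 41) = 32
M3 (Uma): max(51, 32) = 51
j (Alice): min(-35, -23, 50) = -35
k (Alice): min(-78, 10) = -78
m (Alice): min(88, -26, -5) = -26
M4 (Uma): max(-35, -78, -26) = -26
top (Alice): min(-27, -13, 51, -26) = -27
Alice at top wants the lowest of {M1=-27, M2=-13, M3=51, M4=-26}, so chooses M1.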